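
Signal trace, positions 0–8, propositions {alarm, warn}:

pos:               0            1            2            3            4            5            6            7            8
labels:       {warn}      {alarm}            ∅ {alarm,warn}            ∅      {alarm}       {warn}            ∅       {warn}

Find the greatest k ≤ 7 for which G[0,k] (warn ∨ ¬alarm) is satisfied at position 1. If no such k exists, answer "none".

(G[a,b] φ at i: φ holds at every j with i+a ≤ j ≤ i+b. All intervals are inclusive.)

none

(warn ∨ ¬alarm) must hold from j=1 onward; find where it first fails.
  j=1: fails → no k works.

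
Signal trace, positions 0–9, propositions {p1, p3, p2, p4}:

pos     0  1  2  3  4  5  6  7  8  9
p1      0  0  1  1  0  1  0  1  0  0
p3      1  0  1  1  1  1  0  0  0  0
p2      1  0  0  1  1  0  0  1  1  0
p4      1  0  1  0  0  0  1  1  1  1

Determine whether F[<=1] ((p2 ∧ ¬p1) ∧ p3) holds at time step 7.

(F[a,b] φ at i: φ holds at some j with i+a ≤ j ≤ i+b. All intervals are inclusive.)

False

Check ((p2 ∧ ¬p1) ∧ p3) at each j in [7,8]:
  j=7: false
  j=8: false
No position in the window satisfies it → formula fails.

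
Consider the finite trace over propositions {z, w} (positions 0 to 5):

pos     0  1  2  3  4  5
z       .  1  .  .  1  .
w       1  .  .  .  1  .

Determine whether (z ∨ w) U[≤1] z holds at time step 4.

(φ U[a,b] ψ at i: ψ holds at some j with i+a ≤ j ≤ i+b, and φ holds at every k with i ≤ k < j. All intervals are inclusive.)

Need some j in [4,5] with z, and (z ∨ w) at every k in [4,j-1].
  j=4: z holds; no prefix to check → satisfied.

Yes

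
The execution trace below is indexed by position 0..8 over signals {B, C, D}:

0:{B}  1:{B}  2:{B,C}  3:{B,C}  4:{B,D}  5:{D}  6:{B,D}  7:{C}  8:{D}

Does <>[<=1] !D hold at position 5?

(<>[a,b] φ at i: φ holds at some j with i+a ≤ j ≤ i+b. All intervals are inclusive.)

Check !D at each j in [5,6]:
  j=5: false
  j=6: false
No position in the window satisfies it → formula fails.

Does not hold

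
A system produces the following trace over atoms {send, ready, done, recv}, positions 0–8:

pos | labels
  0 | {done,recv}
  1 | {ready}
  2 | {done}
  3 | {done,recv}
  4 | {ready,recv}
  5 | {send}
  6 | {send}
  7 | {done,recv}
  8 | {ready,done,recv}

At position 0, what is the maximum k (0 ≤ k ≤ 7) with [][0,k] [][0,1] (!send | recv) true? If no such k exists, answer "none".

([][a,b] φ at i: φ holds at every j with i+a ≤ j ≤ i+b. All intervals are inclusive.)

[][0,1] (!send | recv) must hold from j=0 onward; find where it first fails.
  j=0: holds
  j=1: holds
  j=2: holds
  j=3: holds
  j=4: fails
Holds on [0,3], so largest k = 3.

3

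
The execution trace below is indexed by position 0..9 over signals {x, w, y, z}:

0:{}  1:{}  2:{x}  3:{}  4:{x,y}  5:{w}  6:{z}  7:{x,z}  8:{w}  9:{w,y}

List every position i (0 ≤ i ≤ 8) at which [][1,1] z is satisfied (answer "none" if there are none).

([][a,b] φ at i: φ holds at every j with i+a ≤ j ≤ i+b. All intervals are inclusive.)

5, 6

Evaluate at each i in [0,8]:
  i=0: ✗ (fails at j=1)
  i=1: ✗ (fails at j=2)
  i=2: ✗ (fails at j=3)
  i=3: ✗ (fails at j=4)
  i=4: ✗ (fails at j=5)
  i=5: ✓ (all of [6,6])
  i=6: ✓ (all of [7,7])
  i=7: ✗ (fails at j=8)
  i=8: ✗ (fails at j=9)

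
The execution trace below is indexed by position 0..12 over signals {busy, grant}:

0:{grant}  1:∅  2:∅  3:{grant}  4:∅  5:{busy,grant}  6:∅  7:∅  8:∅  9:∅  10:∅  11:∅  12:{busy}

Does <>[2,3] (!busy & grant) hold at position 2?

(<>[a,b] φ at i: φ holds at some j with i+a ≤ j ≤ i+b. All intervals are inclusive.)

Does not hold

Check (!busy & grant) at each j in [4,5]:
  j=4: false
  j=5: false
No position in the window satisfies it → formula fails.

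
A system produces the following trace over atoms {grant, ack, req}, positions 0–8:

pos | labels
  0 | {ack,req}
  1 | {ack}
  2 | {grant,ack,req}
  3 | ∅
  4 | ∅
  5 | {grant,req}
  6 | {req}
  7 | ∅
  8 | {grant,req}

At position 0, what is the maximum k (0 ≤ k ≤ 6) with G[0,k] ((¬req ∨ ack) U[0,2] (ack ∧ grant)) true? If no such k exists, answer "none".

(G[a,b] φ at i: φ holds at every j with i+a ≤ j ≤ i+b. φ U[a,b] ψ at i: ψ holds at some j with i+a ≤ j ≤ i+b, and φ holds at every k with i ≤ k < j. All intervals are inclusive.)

2

((¬req ∨ ack) U[0,2] (ack ∧ grant)) must hold from j=0 onward; find where it first fails.
  j=0: holds
  j=1: holds
  j=2: holds
  j=3: fails
Holds on [0,2], so largest k = 2.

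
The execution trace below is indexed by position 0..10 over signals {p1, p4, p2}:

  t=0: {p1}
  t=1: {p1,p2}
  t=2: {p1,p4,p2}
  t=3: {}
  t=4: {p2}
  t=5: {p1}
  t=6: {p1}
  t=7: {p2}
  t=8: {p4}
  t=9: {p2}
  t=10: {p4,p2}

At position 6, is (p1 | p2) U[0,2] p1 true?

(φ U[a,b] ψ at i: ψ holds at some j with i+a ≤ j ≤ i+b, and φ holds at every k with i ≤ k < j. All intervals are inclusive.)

Need some j in [6,8] with p1, and (p1 | p2) at every k in [6,j-1].
  j=6: p1 holds; no prefix to check → satisfied.

Holds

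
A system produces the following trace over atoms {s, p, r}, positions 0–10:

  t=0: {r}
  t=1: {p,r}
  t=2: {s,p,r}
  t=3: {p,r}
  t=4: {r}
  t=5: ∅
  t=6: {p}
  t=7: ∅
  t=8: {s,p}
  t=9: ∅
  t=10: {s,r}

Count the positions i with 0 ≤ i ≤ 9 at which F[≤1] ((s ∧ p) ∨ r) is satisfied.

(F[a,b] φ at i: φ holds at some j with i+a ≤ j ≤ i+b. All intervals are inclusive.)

Evaluate at each i in [0,9]:
  i=0: ✓ (witness j=0)
  i=1: ✓ (witness j=1)
  i=2: ✓ (witness j=2)
  i=3: ✓ (witness j=3)
  i=4: ✓ (witness j=4)
  i=5: ✗ (none in [5,6])
  i=6: ✗ (none in [6,7])
  i=7: ✓ (witness j=8)
  i=8: ✓ (witness j=8)
  i=9: ✓ (witness j=10)
Positions where it holds: {0, 1, 2, 3, 4, 7, 8, 9} → 8.

8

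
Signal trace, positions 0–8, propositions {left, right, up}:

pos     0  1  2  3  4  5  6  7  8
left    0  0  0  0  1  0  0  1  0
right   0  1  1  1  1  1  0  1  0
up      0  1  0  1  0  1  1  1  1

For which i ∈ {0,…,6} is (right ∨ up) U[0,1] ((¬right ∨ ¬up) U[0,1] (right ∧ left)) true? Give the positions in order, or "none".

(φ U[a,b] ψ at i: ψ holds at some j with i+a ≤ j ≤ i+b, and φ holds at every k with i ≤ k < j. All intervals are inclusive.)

Evaluate at each i in [0,6]:
  i=0: ✗ (no rhs in [0,1])
  i=1: ✗ (no rhs in [1,2])
  i=2: ✗ (no rhs in [2,3])
  i=3: ✓ (rhs at j=4; lhs holds on [3,3])
  i=4: ✓ (rhs at j=4)
  i=5: ✓ (rhs at j=6; lhs holds on [5,5])
  i=6: ✓ (rhs at j=6)

3, 4, 5, 6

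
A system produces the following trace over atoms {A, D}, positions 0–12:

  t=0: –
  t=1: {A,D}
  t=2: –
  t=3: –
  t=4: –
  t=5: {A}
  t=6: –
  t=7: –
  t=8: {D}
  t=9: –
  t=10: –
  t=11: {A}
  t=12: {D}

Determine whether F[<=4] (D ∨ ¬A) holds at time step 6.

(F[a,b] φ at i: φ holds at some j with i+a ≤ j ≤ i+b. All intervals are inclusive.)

True

Check (D ∨ ¬A) at each j in [6,10]:
  j=6: true
  j=7: true
  j=8: true
  j=9: true
  j=10: true
Found at j=6 → formula holds.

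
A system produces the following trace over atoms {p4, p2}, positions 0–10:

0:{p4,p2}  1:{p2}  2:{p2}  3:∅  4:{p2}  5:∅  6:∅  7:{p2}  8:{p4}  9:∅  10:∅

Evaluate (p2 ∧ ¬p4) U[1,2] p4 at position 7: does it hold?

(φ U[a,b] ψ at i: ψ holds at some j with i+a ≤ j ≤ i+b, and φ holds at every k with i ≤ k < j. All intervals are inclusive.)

Yes

Need some j in [8,9] with p4, and (p2 ∧ ¬p4) at every k in [7,j-1].
  j=8: p4 holds; (p2 ∧ ¬p4) holds at every k in [7,7] → satisfied.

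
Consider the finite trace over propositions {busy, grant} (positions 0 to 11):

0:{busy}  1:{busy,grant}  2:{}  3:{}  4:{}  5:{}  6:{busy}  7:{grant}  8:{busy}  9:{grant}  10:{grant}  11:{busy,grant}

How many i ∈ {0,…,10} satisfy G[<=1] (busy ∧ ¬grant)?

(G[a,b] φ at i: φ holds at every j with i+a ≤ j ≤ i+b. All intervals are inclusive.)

0

Evaluate at each i in [0,10]:
  i=0: ✗ (fails at j=1)
  i=1: ✗ (fails at j=1)
  i=2: ✗ (fails at j=2)
  i=3: ✗ (fails at j=3)
  i=4: ✗ (fails at j=4)
  i=5: ✗ (fails at j=5)
  i=6: ✗ (fails at j=7)
  i=7: ✗ (fails at j=7)
  i=8: ✗ (fails at j=9)
  i=9: ✗ (fails at j=9)
  i=10: ✗ (fails at j=10)
Positions where it holds: {} → 0.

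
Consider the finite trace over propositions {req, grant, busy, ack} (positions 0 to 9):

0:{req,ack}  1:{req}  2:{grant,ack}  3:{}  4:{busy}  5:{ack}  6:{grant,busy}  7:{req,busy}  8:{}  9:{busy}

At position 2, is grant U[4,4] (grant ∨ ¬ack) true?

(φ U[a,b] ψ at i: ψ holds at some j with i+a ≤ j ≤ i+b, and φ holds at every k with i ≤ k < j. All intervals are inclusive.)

Need some j in [6,6] with (grant ∨ ¬ack), and grant at every k in [2,j-1].
  j=6: (grant ∨ ¬ack) holds, but grant fails at k=3 → not this j.
No j in the window works → until fails.

False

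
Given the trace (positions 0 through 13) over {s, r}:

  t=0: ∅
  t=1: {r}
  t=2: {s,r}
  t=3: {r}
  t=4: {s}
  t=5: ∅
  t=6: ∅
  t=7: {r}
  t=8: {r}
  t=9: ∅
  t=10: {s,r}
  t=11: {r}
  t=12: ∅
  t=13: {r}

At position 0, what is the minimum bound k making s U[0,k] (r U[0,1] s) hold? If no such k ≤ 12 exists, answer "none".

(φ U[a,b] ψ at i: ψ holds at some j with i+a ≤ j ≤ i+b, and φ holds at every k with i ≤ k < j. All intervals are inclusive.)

none

Need earliest j ≥ 0 with (r U[0,1] s), and s at every k in [0,j-1].
  j=0: rhs fails.
  j=1: rhs holds but lhs fails at k=0.
  j=2: rhs holds but lhs fails at k=0.
  j=3: rhs holds but lhs fails at k=0.
  j=4: rhs holds but lhs fails at k=0.
  j=5: rhs fails.
  j=6: rhs fails.
  j=7: rhs fails.
  j=8: rhs fails.
  j=9: rhs fails.
  j=10: rhs holds but lhs fails at k=0.
  j=11: rhs fails.
  j=12: rhs fails.
No witness within the range → none.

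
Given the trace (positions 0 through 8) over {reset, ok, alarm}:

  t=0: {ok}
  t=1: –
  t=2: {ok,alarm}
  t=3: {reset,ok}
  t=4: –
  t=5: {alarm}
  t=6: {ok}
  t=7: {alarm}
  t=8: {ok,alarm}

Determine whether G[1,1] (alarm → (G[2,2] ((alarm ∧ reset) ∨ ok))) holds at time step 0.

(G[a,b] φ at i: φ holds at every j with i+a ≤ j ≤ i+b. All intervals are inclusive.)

Check (alarm → (G[2,2] ((alarm ∧ reset) ∨ ok))) at every j in [1,1]:
  j=1: antecedent false → ✓
All positions satisfy it → formula holds.

Holds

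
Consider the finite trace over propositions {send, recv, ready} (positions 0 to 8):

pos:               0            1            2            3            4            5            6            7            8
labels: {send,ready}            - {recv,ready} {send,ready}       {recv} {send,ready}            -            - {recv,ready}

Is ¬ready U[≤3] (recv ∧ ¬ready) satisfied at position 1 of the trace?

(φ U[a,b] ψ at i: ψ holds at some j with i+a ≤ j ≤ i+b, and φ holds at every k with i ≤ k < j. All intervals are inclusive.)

Need some j in [1,4] with (recv ∧ ¬ready), and ¬ready at every k in [1,j-1].
  j=1: (recv ∧ ¬ready) false.
  j=2: (recv ∧ ¬ready) false.
  j=3: (recv ∧ ¬ready) false.
  j=4: (recv ∧ ¬ready) holds, but ¬ready fails at k=2 → not this j.
No j in the window works → until fails.

Does not hold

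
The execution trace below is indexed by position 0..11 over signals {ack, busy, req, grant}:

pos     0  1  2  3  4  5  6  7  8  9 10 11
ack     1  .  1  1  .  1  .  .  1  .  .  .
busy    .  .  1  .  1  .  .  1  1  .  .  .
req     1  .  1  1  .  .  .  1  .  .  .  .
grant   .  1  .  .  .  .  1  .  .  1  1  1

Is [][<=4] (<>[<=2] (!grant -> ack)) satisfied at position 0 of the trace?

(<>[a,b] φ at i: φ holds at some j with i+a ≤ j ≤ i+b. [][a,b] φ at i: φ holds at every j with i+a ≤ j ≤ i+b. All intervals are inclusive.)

Check <>[<=2] (!grant -> ack) at every j in [0,4]:
  j=0: holds (witness at 0)
  j=1: holds (witness at 1)
  j=2: holds (witness at 2)
  j=3: holds (witness at 3)
  j=4: holds (witness at 5)
All positions satisfy it → formula holds.

Yes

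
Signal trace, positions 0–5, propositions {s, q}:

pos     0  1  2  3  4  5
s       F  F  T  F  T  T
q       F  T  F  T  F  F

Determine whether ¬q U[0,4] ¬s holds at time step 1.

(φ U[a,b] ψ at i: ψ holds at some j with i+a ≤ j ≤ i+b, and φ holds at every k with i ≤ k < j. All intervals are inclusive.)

Yes

Need some j in [1,5] with ¬s, and ¬q at every k in [1,j-1].
  j=1: ¬s holds; no prefix to check → satisfied.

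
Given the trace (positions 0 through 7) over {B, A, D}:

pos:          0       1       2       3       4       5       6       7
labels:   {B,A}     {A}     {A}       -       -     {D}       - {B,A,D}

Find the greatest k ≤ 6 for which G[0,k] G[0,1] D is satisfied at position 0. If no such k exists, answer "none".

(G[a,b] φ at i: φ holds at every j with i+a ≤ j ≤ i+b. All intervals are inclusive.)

G[0,1] D must hold from j=0 onward; find where it first fails.
  j=0: fails → no k works.

none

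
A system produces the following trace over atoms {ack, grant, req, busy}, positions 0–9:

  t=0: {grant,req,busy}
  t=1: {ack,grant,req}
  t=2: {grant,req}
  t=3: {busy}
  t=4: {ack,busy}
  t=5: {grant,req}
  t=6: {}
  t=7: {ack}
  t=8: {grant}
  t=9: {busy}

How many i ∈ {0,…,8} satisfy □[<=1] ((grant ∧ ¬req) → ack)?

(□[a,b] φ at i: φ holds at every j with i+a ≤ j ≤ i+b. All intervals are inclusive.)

7

Evaluate at each i in [0,8]:
  i=0: ✓ (all of [0,1])
  i=1: ✓ (all of [1,2])
  i=2: ✓ (all of [2,3])
  i=3: ✓ (all of [3,4])
  i=4: ✓ (all of [4,5])
  i=5: ✓ (all of [5,6])
  i=6: ✓ (all of [6,7])
  i=7: ✗ (fails at j=8)
  i=8: ✗ (fails at j=8)
Positions where it holds: {0, 1, 2, 3, 4, 5, 6} → 7.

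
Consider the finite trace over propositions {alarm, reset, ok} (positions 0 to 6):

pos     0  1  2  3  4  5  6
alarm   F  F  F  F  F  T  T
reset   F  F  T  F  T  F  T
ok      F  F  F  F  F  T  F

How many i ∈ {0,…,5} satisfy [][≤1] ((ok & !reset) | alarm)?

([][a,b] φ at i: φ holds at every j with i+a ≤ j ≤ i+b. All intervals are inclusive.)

Evaluate at each i in [0,5]:
  i=0: ✗ (fails at j=0)
  i=1: ✗ (fails at j=1)
  i=2: ✗ (fails at j=2)
  i=3: ✗ (fails at j=3)
  i=4: ✗ (fails at j=4)
  i=5: ✓ (all of [5,6])
Positions where it holds: {5} → 1.

1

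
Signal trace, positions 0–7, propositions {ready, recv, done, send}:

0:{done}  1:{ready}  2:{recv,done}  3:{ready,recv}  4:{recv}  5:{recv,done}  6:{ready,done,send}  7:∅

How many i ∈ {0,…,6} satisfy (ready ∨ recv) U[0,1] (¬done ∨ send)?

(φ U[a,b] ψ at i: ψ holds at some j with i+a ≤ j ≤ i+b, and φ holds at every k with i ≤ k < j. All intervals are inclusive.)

Evaluate at each i in [0,6]:
  i=0: ✗ (lhs fails at k=0 before rhs at j=1)
  i=1: ✓ (rhs at j=1)
  i=2: ✓ (rhs at j=3; lhs holds on [2,2])
  i=3: ✓ (rhs at j=3)
  i=4: ✓ (rhs at j=4)
  i=5: ✓ (rhs at j=6; lhs holds on [5,5])
  i=6: ✓ (rhs at j=6)
Positions where it holds: {1, 2, 3, 4, 5, 6} → 6.

6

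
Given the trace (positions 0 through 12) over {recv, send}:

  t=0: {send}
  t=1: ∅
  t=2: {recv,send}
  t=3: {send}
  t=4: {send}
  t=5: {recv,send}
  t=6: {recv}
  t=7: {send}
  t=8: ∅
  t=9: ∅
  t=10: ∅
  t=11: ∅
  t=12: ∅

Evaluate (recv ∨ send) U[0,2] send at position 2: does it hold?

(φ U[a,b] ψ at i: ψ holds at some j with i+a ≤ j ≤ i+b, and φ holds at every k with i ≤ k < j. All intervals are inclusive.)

Yes

Need some j in [2,4] with send, and (recv ∨ send) at every k in [2,j-1].
  j=2: send holds; no prefix to check → satisfied.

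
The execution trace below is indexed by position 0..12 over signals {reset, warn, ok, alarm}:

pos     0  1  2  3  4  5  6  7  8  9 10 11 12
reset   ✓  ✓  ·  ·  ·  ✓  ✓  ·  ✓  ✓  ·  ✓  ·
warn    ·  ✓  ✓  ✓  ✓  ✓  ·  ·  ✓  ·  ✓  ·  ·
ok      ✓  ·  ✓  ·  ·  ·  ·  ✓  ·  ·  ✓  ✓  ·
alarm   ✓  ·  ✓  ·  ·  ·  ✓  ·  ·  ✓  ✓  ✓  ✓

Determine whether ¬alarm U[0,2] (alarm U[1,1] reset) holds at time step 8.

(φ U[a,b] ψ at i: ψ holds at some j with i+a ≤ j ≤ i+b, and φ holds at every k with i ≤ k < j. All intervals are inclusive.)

Need some j in [8,10] with (alarm U[1,1] reset), and ¬alarm at every k in [8,j-1].
  j=8: (alarm U[1,1] reset) — fails.
  j=9: (alarm U[1,1] reset) — fails.
  j=10: (alarm U[1,1] reset) holds, but ¬alarm fails at k=9 → not this j.
No j in the window works → until fails.

Does not hold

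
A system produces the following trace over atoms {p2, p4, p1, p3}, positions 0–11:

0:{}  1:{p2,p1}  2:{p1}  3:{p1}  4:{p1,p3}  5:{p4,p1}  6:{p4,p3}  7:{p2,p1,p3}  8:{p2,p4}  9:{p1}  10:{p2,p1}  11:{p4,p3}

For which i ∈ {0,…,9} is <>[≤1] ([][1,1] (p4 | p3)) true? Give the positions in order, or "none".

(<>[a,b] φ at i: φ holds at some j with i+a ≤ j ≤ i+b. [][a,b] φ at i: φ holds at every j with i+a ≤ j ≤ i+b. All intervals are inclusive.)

Evaluate at each i in [0,9]:
  i=0: ✗ (none in [0,1])
  i=1: ✗ (none in [1,2])
  i=2: ✓ (witness j=3)
  i=3: ✓ (witness j=3)
  i=4: ✓ (witness j=4)
  i=5: ✓ (witness j=5)
  i=6: ✓ (witness j=6)
  i=7: ✓ (witness j=7)
  i=8: ✗ (none in [8,9])
  i=9: ✓ (witness j=10)

2, 3, 4, 5, 6, 7, 9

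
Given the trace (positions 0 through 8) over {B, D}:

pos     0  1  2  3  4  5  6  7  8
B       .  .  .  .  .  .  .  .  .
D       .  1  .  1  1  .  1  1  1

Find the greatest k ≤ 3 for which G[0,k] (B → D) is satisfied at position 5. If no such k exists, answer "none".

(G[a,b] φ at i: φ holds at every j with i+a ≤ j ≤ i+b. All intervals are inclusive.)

3

(B → D) must hold from j=5 onward; find where it first fails.
  j=5: holds
  j=6: holds
  j=7: holds
  j=8: holds
Holds through j=8; largest k = 3.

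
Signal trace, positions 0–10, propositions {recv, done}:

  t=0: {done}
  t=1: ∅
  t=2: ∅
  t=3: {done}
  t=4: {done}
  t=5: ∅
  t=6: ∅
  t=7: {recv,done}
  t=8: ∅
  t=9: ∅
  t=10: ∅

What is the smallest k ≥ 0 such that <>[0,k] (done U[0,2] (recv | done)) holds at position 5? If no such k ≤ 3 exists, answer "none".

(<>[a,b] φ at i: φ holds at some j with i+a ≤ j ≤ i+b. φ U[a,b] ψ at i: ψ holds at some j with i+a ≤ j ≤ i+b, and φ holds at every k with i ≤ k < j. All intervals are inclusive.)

Scan j = 5,6,… for (done U[0,2] (recv | done)):
  j=5: fails
  j=6: fails
  j=7: holds
First hit at j=7, so smallest k = 7-5 = 2.

2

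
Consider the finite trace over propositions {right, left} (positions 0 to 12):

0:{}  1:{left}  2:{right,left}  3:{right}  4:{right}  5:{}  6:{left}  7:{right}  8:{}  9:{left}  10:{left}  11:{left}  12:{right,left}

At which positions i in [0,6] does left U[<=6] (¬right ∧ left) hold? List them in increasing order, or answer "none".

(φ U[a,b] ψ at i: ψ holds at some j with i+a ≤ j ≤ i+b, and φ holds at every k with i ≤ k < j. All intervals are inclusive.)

1, 6

Evaluate at each i in [0,6]:
  i=0: ✗ (lhs fails at k=0 before rhs at j=1)
  i=1: ✓ (rhs at j=1)
  i=2: ✗ (lhs fails at k=3 before rhs at j=6)
  i=3: ✗ (lhs fails at k=3 before rhs at j=6)
  i=4: ✗ (lhs fails at k=4 before rhs at j=6)
  i=5: ✗ (lhs fails at k=5 before rhs at j=6)
  i=6: ✓ (rhs at j=6)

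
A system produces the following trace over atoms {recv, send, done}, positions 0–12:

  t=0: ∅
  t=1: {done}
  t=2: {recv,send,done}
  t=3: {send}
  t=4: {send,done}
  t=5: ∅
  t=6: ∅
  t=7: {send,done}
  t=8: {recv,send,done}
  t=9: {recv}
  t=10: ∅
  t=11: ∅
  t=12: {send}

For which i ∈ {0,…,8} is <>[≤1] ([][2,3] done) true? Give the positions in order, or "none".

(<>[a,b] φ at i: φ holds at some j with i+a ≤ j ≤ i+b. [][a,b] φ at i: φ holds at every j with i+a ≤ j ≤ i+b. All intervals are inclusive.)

4, 5

Evaluate at each i in [0,8]:
  i=0: ✗ (none in [0,1])
  i=1: ✗ (none in [1,2])
  i=2: ✗ (none in [2,3])
  i=3: ✗ (none in [3,4])
  i=4: ✓ (witness j=5)
  i=5: ✓ (witness j=5)
  i=6: ✗ (none in [6,7])
  i=7: ✗ (none in [7,8])
  i=8: ✗ (none in [8,9])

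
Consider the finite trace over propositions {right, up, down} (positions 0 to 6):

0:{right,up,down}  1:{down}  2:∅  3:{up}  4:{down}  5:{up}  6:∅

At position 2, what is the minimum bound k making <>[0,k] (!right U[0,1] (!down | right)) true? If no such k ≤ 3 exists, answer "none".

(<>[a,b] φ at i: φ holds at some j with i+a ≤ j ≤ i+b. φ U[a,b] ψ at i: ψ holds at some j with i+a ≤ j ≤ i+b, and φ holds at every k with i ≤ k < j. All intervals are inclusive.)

Scan j = 2,3,… for (!right U[0,1] (!down | right)):
  j=2: holds
First hit at j=2, so smallest k = 2-2 = 0.

0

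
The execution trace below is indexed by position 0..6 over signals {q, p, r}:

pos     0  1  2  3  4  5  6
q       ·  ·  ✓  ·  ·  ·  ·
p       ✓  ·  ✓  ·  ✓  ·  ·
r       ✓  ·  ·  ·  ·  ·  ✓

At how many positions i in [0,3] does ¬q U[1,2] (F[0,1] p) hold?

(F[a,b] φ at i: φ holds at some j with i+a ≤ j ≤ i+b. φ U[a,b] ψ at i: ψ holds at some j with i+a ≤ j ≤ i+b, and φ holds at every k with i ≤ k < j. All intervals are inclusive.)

Evaluate at each i in [0,3]:
  i=0: ✓ (rhs at j=1; lhs holds on [0,0])
  i=1: ✓ (rhs at j=2; lhs holds on [1,1])
  i=2: ✗ (lhs fails at k=2 before rhs at j=3)
  i=3: ✓ (rhs at j=4; lhs holds on [3,3])
Positions where it holds: {0, 1, 3} → 3.

3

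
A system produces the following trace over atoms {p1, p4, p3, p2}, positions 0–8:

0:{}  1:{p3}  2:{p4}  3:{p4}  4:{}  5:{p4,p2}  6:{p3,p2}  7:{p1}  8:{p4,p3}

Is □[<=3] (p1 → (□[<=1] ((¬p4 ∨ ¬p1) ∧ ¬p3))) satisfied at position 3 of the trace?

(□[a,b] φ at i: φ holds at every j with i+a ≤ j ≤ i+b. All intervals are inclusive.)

Check (p1 → (□[<=1] ((¬p4 ∨ ¬p1) ∧ ¬p3))) at every j in [3,6]:
  j=3: antecedent false → ✓
  j=4: antecedent false → ✓
  j=5: antecedent false → ✓
  j=6: antecedent false → ✓
All positions satisfy it → formula holds.

Holds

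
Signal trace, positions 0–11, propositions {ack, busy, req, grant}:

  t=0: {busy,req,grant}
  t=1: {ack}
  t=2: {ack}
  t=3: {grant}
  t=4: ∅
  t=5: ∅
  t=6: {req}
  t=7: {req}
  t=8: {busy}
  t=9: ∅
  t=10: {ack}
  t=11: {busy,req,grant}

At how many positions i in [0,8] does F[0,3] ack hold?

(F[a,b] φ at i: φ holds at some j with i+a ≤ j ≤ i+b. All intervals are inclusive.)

Evaluate at each i in [0,8]:
  i=0: ✓ (witness j=1)
  i=1: ✓ (witness j=1)
  i=2: ✓ (witness j=2)
  i=3: ✗ (none in [3,6])
  i=4: ✗ (none in [4,7])
  i=5: ✗ (none in [5,8])
  i=6: ✗ (none in [6,9])
  i=7: ✓ (witness j=10)
  i=8: ✓ (witness j=10)
Positions where it holds: {0, 1, 2, 7, 8} → 5.

5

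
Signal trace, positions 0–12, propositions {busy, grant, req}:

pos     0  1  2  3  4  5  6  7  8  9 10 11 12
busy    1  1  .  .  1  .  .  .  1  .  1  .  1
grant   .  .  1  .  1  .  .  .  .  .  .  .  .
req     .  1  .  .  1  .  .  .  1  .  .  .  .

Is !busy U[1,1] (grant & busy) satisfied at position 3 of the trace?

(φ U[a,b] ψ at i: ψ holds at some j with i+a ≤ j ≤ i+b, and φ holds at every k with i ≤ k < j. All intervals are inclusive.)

Need some j in [4,4] with (grant & busy), and !busy at every k in [3,j-1].
  j=4: (grant & busy) holds; !busy holds at every k in [3,3] → satisfied.

Holds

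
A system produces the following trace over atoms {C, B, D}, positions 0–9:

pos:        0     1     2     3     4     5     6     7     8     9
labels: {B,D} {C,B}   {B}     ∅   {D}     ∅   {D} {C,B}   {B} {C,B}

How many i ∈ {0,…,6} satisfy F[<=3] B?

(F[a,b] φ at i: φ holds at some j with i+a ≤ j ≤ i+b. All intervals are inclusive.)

6

Evaluate at each i in [0,6]:
  i=0: ✓ (witness j=0)
  i=1: ✓ (witness j=1)
  i=2: ✓ (witness j=2)
  i=3: ✗ (none in [3,6])
  i=4: ✓ (witness j=7)
  i=5: ✓ (witness j=7)
  i=6: ✓ (witness j=7)
Positions where it holds: {0, 1, 2, 4, 5, 6} → 6.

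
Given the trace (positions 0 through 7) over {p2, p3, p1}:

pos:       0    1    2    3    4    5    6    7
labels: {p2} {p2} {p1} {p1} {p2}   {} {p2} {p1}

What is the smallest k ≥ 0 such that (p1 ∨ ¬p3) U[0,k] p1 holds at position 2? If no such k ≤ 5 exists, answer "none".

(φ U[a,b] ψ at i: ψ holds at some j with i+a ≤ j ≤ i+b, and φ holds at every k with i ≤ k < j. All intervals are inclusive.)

Need earliest j ≥ 2 with p1, and (p1 ∨ ¬p3) at every k in [2,j-1].
  j=2: rhs holds (empty prefix). k = 0.

0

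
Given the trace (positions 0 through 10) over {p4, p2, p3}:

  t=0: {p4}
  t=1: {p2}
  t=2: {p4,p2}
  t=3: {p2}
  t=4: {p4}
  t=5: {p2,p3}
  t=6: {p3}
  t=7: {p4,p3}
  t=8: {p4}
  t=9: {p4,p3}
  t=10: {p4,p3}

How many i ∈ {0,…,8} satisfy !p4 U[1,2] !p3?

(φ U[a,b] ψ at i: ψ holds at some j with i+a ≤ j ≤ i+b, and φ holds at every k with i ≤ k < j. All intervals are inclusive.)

2

Evaluate at each i in [0,8]:
  i=0: ✗ (lhs fails at k=0 before rhs at j=1)
  i=1: ✓ (rhs at j=2; lhs holds on [1,1])
  i=2: ✗ (lhs fails at k=2 before rhs at j=3)
  i=3: ✓ (rhs at j=4; lhs holds on [3,3])
  i=4: ✗ (no rhs in [5,6])
  i=5: ✗ (no rhs in [6,7])
  i=6: ✗ (lhs fails at k=7 before rhs at j=8)
  i=7: ✗ (lhs fails at k=7 before rhs at j=8)
  i=8: ✗ (no rhs in [9,10])
Positions where it holds: {1, 3} → 2.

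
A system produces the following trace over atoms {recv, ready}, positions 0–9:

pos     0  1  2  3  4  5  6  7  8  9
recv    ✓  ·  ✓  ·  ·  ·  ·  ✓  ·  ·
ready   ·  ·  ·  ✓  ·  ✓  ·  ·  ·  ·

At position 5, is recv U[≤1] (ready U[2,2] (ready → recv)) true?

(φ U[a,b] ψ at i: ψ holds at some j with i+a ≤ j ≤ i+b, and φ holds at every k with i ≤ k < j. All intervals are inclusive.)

Need some j in [5,6] with (ready U[2,2] (ready → recv)), and recv at every k in [5,j-1].
  j=5: (ready U[2,2] (ready → recv)) — fails.
  j=6: (ready U[2,2] (ready → recv)) — fails.
No j in the window works → until fails.

No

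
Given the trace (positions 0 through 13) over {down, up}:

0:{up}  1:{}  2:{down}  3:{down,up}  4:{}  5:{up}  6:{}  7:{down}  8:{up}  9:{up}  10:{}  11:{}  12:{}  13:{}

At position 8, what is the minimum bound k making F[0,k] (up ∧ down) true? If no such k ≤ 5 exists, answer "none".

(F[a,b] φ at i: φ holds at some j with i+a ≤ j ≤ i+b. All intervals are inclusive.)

none

Scan j = 8,9,… for (up ∧ down):
  j=8: fails
  j=9: fails
  j=10: fails
  j=11: fails
  j=12: fails
  j=13: fails
No j in [8,13] satisfies it → none.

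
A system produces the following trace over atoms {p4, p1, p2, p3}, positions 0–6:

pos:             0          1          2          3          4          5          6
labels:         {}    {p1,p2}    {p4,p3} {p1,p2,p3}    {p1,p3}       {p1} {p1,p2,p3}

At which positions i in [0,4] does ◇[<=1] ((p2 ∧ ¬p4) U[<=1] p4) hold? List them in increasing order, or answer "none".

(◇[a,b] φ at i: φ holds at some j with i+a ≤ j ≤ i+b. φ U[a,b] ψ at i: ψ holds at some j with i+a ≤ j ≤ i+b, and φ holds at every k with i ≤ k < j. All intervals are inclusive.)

Evaluate at each i in [0,4]:
  i=0: ✓ (witness j=1)
  i=1: ✓ (witness j=1)
  i=2: ✓ (witness j=2)
  i=3: ✗ (none in [3,4])
  i=4: ✗ (none in [4,5])

0, 1, 2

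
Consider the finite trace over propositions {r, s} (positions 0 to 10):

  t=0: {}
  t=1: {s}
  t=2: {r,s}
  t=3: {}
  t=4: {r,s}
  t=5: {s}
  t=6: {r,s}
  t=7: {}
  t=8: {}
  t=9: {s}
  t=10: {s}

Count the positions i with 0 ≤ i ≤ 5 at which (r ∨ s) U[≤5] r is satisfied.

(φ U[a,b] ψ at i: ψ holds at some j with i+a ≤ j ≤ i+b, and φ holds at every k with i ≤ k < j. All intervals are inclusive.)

Evaluate at each i in [0,5]:
  i=0: ✗ (lhs fails at k=0 before rhs at j=2)
  i=1: ✓ (rhs at j=2; lhs holds on [1,1])
  i=2: ✓ (rhs at j=2)
  i=3: ✗ (lhs fails at k=3 before rhs at j=4)
  i=4: ✓ (rhs at j=4)
  i=5: ✓ (rhs at j=6; lhs holds on [5,5])
Positions where it holds: {1, 2, 4, 5} → 4.

4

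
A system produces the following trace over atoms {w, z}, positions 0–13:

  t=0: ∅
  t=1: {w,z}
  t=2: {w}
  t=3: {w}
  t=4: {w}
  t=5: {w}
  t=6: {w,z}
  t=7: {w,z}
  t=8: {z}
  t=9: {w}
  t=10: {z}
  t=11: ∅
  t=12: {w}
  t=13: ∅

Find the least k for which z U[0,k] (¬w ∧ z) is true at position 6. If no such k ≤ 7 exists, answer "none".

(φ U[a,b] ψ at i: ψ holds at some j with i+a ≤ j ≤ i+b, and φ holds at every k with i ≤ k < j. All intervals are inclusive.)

Need earliest j ≥ 6 with (¬w ∧ z), and z at every k in [6,j-1].
  j=6: rhs fails.
  j=7: rhs fails.
  j=8: rhs holds; lhs holds on [6,7]. k = 2.

2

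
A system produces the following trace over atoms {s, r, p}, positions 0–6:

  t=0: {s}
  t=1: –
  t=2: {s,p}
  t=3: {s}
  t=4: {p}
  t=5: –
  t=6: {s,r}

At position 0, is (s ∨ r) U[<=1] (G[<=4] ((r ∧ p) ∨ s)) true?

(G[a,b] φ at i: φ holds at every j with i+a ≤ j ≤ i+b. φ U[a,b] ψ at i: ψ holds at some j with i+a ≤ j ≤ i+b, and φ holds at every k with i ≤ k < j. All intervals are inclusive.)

Need some j in [0,1] with G[<=4] ((r ∧ p) ∨ s), and (s ∨ r) at every k in [0,j-1].
  j=0: G[<=4] ((r ∧ p) ∨ s) — fails at 1.
  j=1: G[<=4] ((r ∧ p) ∨ s) — fails at 1.
No j in the window works → until fails.

False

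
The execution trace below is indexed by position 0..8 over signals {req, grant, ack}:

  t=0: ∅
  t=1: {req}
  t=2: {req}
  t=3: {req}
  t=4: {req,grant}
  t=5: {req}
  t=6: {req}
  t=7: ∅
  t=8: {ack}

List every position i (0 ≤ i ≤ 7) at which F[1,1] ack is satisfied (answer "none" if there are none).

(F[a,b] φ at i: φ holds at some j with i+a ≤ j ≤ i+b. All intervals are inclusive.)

Evaluate at each i in [0,7]:
  i=0: ✗ (none in [1,1])
  i=1: ✗ (none in [2,2])
  i=2: ✗ (none in [3,3])
  i=3: ✗ (none in [4,4])
  i=4: ✗ (none in [5,5])
  i=5: ✗ (none in [6,6])
  i=6: ✗ (none in [7,7])
  i=7: ✓ (witness j=8)

7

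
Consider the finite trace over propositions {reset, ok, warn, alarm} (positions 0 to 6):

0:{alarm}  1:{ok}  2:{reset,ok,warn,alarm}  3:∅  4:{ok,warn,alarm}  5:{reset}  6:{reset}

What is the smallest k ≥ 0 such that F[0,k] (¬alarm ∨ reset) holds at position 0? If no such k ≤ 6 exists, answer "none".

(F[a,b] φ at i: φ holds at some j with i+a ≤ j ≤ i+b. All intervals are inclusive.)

1

Scan j = 0,1,… for (¬alarm ∨ reset):
  j=0: fails
  j=1: holds
First hit at j=1, so smallest k = 1-0 = 1.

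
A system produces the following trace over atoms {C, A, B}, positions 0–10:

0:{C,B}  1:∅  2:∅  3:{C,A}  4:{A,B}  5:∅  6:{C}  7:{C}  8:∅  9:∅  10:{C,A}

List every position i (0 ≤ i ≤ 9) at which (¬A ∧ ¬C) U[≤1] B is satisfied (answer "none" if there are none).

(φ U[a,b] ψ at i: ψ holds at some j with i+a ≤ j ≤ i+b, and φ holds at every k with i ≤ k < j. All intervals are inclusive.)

0, 4

Evaluate at each i in [0,9]:
  i=0: ✓ (rhs at j=0)
  i=1: ✗ (no rhs in [1,2])
  i=2: ✗ (no rhs in [2,3])
  i=3: ✗ (lhs fails at k=3 before rhs at j=4)
  i=4: ✓ (rhs at j=4)
  i=5: ✗ (no rhs in [5,6])
  i=6: ✗ (no rhs in [6,7])
  i=7: ✗ (no rhs in [7,8])
  i=8: ✗ (no rhs in [8,9])
  i=9: ✗ (no rhs in [9,10])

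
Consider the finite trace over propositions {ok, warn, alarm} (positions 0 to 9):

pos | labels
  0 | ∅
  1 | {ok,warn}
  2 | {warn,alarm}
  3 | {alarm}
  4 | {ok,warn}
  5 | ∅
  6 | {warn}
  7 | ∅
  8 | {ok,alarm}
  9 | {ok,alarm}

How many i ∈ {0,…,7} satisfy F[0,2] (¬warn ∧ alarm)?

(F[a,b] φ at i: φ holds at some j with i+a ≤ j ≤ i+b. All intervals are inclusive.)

5

Evaluate at each i in [0,7]:
  i=0: ✗ (none in [0,2])
  i=1: ✓ (witness j=3)
  i=2: ✓ (witness j=3)
  i=3: ✓ (witness j=3)
  i=4: ✗ (none in [4,6])
  i=5: ✗ (none in [5,7])
  i=6: ✓ (witness j=8)
  i=7: ✓ (witness j=8)
Positions where it holds: {1, 2, 3, 6, 7} → 5.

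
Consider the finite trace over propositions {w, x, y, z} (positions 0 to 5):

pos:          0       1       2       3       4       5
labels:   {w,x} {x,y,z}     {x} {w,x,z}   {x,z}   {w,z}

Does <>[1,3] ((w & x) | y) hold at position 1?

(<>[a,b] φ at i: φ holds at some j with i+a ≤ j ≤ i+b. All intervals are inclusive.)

Check ((w & x) | y) at each j in [2,4]:
  j=2: false
  j=3: true
  j=4: false
Found at j=3 → formula holds.

Holds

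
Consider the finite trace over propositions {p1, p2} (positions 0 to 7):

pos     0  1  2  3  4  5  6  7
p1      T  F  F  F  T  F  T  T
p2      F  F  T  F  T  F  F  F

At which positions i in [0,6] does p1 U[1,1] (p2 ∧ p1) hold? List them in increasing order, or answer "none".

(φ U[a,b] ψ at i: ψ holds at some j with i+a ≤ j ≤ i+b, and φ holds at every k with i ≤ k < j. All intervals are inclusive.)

none

Evaluate at each i in [0,6]:
  i=0: ✗ (no rhs in [1,1])
  i=1: ✗ (no rhs in [2,2])
  i=2: ✗ (no rhs in [3,3])
  i=3: ✗ (lhs fails at k=3 before rhs at j=4)
  i=4: ✗ (no rhs in [5,5])
  i=5: ✗ (no rhs in [6,6])
  i=6: ✗ (no rhs in [7,7])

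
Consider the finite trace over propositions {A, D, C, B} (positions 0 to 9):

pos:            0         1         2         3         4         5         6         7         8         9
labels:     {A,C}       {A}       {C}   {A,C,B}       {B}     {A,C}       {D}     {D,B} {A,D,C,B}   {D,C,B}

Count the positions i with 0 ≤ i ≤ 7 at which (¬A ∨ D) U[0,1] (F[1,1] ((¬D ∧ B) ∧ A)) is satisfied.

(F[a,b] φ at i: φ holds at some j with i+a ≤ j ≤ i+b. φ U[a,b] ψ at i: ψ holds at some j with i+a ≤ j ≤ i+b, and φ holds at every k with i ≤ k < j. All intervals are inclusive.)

1

Evaluate at each i in [0,7]:
  i=0: ✗ (no rhs in [0,1])
  i=1: ✗ (lhs fails at k=1 before rhs at j=2)
  i=2: ✓ (rhs at j=2)
  i=3: ✗ (no rhs in [3,4])
  i=4: ✗ (no rhs in [4,5])
  i=5: ✗ (no rhs in [5,6])
  i=6: ✗ (no rhs in [6,7])
  i=7: ✗ (no rhs in [7,8])
Positions where it holds: {2} → 1.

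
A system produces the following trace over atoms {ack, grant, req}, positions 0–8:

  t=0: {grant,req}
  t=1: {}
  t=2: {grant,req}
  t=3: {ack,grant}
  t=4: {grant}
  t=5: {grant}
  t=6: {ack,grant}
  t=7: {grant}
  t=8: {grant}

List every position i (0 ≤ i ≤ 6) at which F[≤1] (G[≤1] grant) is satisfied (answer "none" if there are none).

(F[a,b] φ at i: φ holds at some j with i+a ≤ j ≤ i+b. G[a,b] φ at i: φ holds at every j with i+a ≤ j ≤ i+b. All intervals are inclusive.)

Evaluate at each i in [0,6]:
  i=0: ✗ (none in [0,1])
  i=1: ✓ (witness j=2)
  i=2: ✓ (witness j=2)
  i=3: ✓ (witness j=3)
  i=4: ✓ (witness j=4)
  i=5: ✓ (witness j=5)
  i=6: ✓ (witness j=6)

1, 2, 3, 4, 5, 6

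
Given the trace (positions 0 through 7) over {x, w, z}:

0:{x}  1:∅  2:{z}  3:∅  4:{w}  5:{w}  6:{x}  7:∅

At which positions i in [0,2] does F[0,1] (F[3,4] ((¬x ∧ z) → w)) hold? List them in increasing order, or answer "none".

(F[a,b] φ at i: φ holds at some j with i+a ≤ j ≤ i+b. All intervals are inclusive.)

Evaluate at each i in [0,2]:
  i=0: ✓ (witness j=0)
  i=1: ✓ (witness j=1)
  i=2: ✓ (witness j=2)

0, 1, 2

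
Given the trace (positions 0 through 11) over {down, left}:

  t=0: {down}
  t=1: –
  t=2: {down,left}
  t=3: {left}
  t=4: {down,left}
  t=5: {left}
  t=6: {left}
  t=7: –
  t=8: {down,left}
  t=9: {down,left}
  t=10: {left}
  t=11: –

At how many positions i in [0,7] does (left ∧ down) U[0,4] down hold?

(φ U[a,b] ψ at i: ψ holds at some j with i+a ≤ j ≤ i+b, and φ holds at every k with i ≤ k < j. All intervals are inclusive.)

Evaluate at each i in [0,7]:
  i=0: ✓ (rhs at j=0)
  i=1: ✗ (lhs fails at k=1 before rhs at j=2)
  i=2: ✓ (rhs at j=2)
  i=3: ✗ (lhs fails at k=3 before rhs at j=4)
  i=4: ✓ (rhs at j=4)
  i=5: ✗ (lhs fails at k=5 before rhs at j=8)
  i=6: ✗ (lhs fails at k=6 before rhs at j=8)
  i=7: ✗ (lhs fails at k=7 before rhs at j=8)
Positions where it holds: {0, 2, 4} → 3.

3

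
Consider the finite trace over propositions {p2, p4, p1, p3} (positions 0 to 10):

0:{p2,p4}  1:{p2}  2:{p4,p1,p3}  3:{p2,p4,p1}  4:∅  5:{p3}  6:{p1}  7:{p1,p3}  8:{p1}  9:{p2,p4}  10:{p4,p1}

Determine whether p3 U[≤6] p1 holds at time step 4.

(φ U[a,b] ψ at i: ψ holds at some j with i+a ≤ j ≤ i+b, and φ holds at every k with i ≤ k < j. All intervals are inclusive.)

No

Need some j in [4,10] with p1, and p3 at every k in [4,j-1].
  j=4: p1 false.
  j=5: p1 false.
  j=6: p1 holds, but p3 fails at k=4 → not this j.
  j=7: p1 holds, but p3 fails at k=4 → not this j.
  j=8: p1 holds, but p3 fails at k=4 → not this j.
  j=9: p1 false.
  j=10: p1 holds, but p3 fails at k=4 → not this j.
No j in the window works → until fails.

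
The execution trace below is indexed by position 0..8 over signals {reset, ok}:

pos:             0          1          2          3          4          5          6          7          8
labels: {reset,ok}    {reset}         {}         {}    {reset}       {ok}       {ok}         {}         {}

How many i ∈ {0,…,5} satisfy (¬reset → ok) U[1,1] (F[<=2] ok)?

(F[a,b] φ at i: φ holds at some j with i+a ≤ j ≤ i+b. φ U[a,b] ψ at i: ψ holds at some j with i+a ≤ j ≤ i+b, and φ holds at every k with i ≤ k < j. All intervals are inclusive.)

2

Evaluate at each i in [0,5]:
  i=0: ✗ (no rhs in [1,1])
  i=1: ✗ (no rhs in [2,2])
  i=2: ✗ (lhs fails at k=2 before rhs at j=3)
  i=3: ✗ (lhs fails at k=3 before rhs at j=4)
  i=4: ✓ (rhs at j=5; lhs holds on [4,4])
  i=5: ✓ (rhs at j=6; lhs holds on [5,5])
Positions where it holds: {4, 5} → 2.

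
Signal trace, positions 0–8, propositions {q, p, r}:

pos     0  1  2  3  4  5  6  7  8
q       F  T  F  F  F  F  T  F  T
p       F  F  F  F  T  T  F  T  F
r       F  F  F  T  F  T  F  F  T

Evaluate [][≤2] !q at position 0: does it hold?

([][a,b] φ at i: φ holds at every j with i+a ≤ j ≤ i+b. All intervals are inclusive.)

No

Check !q at every j in [0,2]:
  j=0: true
  j=1: false
  j=2: true
Fails at j=1 → formula fails.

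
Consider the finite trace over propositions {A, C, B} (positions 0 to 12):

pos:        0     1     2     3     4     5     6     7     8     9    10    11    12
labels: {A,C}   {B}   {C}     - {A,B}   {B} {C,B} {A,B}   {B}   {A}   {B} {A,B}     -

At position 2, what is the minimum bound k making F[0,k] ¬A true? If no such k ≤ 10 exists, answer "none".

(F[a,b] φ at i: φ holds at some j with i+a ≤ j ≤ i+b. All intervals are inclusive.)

Scan j = 2,3,… for ¬A:
  j=2: holds
First hit at j=2, so smallest k = 2-2 = 0.

0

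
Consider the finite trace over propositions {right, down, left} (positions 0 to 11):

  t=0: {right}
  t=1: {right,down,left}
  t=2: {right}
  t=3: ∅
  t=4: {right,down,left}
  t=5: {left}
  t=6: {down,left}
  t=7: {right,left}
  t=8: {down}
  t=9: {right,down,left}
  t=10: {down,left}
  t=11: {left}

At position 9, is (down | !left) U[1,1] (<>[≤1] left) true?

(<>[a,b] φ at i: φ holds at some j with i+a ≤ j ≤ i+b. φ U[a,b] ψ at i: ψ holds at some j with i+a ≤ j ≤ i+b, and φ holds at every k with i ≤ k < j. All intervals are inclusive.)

Holds

Need some j in [10,10] with <>[≤1] left, and (down | !left) at every k in [9,j-1].
  j=10: <>[≤1] left holds; (down | !left) holds at every k in [9,9] → satisfied.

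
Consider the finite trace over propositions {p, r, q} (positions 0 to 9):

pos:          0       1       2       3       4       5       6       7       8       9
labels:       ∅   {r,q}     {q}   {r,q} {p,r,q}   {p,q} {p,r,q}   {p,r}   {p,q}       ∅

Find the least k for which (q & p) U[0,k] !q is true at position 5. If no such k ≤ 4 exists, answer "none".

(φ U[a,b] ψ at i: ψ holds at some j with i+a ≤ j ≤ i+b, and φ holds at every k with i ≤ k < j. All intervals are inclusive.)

2

Need earliest j ≥ 5 with !q, and (q & p) at every k in [5,j-1].
  j=5: rhs fails.
  j=6: rhs fails.
  j=7: rhs holds; lhs holds on [5,6]. k = 2.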